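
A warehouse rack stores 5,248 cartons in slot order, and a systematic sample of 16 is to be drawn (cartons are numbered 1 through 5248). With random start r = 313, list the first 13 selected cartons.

313, 641, 969, 1297, 1625, 1953, 2281, 2609, 2937, 3265, 3593, 3921, 4249

k = N/n = 5248/16 = 328
carton 1: 313
carton 2: 313 + 328 = 641
carton 3: 641 + 328 = 969
carton 4: 969 + 328 = 1297
carton 5: 1297 + 328 = 1625
carton 6: 1625 + 328 = 1953
carton 7: 1953 + 328 = 2281
carton 8: 2281 + 328 = 2609
carton 9: 2609 + 328 = 2937
carton 10: 2937 + 328 = 3265
carton 11: 3265 + 328 = 3593
carton 12: 3593 + 328 = 3921
carton 13: 3921 + 328 = 4249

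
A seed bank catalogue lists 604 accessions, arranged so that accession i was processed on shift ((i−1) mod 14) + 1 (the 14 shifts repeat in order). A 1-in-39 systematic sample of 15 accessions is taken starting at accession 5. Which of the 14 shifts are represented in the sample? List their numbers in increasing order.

Consecutive selections differ by k = 39, so their shift numbers differ by 39 mod 14 = 11.
gcd(39, 14) = 1, so the sample visits 14/1 = 14 distinct residues mod 14.
Start 5 is shift 5; the shifts hit are 1, 2, 3, 4, 5, 6, 7, 8, 9, 10, 11, 12, 13, 14.

1, 2, 3, 4, 5, 6, 7, 8, 9, 10, 11, 12, 13, 14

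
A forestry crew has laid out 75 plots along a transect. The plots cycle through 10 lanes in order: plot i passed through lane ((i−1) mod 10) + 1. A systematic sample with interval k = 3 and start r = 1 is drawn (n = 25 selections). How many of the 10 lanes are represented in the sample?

Consecutive selections differ by k = 3, so their lane numbers differ by 3 mod 10 = 3.
gcd(3, 10) = 1, so the sample visits 10/1 = 10 distinct residues mod 10.
Start 1 is lane 1; the lanes hit are 1, 2, 3, 4, 5, 6, 7, 8, 9, 10.

10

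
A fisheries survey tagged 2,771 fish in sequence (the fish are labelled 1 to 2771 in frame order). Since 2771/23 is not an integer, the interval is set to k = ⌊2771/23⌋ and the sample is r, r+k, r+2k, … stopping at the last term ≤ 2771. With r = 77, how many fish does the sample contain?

23

k = ⌊2771/23⌋ = 120
Achieved size = ⌊(2771 − 77)/120⌋ + 1 = ⌊2694/120⌋ + 1 = 22 + 1 = 23
(last selection: 77 + 22×120 = 2717 ≤ 2771; next would be 2837 > 2771)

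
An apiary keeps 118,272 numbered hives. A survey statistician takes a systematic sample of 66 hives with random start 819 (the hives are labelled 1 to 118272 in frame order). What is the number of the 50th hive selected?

88627

k = 118272/66 = 1792
50th selection = r + (50−1)·k = 819 + 49×1792 = 819 + 87808 = 88627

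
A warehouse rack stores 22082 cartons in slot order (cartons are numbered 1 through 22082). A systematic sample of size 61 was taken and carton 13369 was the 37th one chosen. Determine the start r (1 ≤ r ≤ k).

k = 22082/61 = 362
r = 13369 − (37−1)×362 = 13369 − 13032 = 337

337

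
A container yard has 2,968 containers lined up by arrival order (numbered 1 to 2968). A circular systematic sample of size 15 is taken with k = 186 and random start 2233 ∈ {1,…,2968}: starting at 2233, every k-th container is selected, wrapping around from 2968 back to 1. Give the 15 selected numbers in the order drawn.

2233, 2419, 2605, 2791, 9, 195, 381, 567, 753, 939, 1125, 1311, 1497, 1683, 1869

Selection 1: 2233
Selection 2: 2233 + 186 = 2419
Selection 3: 2419 + 186 = 2605
Selection 4: 2605 + 186 = 2791
Selection 5: 2791 + 186 = 2977 → 2977 − 2968 = 9
Selection 6: 9 + 186 = 195
Selection 7: 195 + 186 = 381
Selection 8: 381 + 186 = 567
Selection 9: 567 + 186 = 753
Selection 10: 753 + 186 = 939
Selection 11: 939 + 186 = 1125
Selection 12: 1125 + 186 = 1311
Selection 13: 1311 + 186 = 1497
Selection 14: 1497 + 186 = 1683
Selection 15: 1683 + 186 = 1869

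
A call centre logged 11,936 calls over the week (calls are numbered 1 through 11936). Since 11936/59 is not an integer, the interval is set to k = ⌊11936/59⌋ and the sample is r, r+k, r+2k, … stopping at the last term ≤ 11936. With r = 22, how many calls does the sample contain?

59

k = ⌊11936/59⌋ = 202
Achieved size = ⌊(11936 − 22)/202⌋ + 1 = ⌊11914/202⌋ + 1 = 58 + 1 = 59
(last selection: 22 + 58×202 = 11738 ≤ 11936; next would be 11940 > 11936)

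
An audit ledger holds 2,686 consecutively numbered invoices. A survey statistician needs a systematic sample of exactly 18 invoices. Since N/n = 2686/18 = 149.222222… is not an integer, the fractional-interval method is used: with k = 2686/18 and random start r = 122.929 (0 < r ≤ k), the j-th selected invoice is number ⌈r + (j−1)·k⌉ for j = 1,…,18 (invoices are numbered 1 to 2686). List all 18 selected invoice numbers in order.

j=1: r + 0k = 122.929 → ⌈·⌉ = 123
j=2: r + 1k = 272.151222… → ⌈·⌉ = 273
j=3: r + 2k = 421.373444… → ⌈·⌉ = 422
j=4: r + 3k = 570.595666… → ⌈·⌉ = 571
j=5: r + 4k = 719.817888… → ⌈·⌉ = 720
j=6: r + 5k = 869.040111… → ⌈·⌉ = 870
j=7: r + 6k = 1018.262333… → ⌈·⌉ = 1019
j=8: r + 7k = 1167.484555… → ⌈·⌉ = 1168
j=9: r + 8k = 1316.706777… → ⌈·⌉ = 1317
j=10: r + 9k = 1465.929 → ⌈·⌉ = 1466
j=11: r + 10k = 1615.151222… → ⌈·⌉ = 1616
j=12: r + 11k = 1764.373444… → ⌈·⌉ = 1765
j=13: r + 12k = 1913.595666… → ⌈·⌉ = 1914
j=14: r + 13k = 2062.817888… → ⌈·⌉ = 2063
j=15: r + 14k = 2212.040111… → ⌈·⌉ = 2213
j=16: r + 15k = 2361.262333… → ⌈·⌉ = 2362
j=17: r + 16k = 2510.484555… → ⌈·⌉ = 2511
j=18: r + 17k = 2659.706777… → ⌈·⌉ = 2660

123, 273, 422, 571, 720, 870, 1019, 1168, 1317, 1466, 1616, 1765, 1914, 2063, 2213, 2362, 2511, 2660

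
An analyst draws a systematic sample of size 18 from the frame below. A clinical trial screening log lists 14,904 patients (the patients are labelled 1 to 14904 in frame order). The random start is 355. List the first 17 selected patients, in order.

355, 1183, 2011, 2839, 3667, 4495, 5323, 6151, 6979, 7807, 8635, 9463, 10291, 11119, 11947, 12775, 13603

k = N/n = 14904/18 = 828
patient 1: 355
patient 2: 355 + 828 = 1183
patient 3: 1183 + 828 = 2011
patient 4: 2011 + 828 = 2839
patient 5: 2839 + 828 = 3667
patient 6: 3667 + 828 = 4495
patient 7: 4495 + 828 = 5323
patient 8: 5323 + 828 = 6151
patient 9: 6151 + 828 = 6979
patient 10: 6979 + 828 = 7807
patient 11: 7807 + 828 = 8635
patient 12: 8635 + 828 = 9463
patient 13: 9463 + 828 = 10291
patient 14: 10291 + 828 = 11119
patient 15: 11119 + 828 = 11947
patient 16: 11947 + 828 = 12775
patient 17: 12775 + 828 = 13603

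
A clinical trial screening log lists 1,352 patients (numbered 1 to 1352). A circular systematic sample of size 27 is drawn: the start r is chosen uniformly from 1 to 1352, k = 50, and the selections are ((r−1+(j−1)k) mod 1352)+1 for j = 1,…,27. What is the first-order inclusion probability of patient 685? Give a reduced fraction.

27/1352

For each position j, as r ranges over 1…1352 the j-th selection hits every patient exactly once, so patient 685 is selected for exactly 27 of the 1352 starts.
Inclusion probability = 27/1352.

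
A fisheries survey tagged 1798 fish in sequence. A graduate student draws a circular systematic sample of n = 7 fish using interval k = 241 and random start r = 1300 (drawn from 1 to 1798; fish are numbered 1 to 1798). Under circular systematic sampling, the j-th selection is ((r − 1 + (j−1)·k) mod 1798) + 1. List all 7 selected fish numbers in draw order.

Selection 1: 1300
Selection 2: 1300 + 241 = 1541
Selection 3: 1541 + 241 = 1782
Selection 4: 1782 + 241 = 2023 → 2023 − 1798 = 225
Selection 5: 225 + 241 = 466
Selection 6: 466 + 241 = 707
Selection 7: 707 + 241 = 948

1300, 1541, 1782, 225, 466, 707, 948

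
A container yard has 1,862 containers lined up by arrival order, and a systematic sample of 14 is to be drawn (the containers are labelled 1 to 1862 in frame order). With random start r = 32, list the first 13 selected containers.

32, 165, 298, 431, 564, 697, 830, 963, 1096, 1229, 1362, 1495, 1628

k = N/n = 1862/14 = 133
container 1: 32
container 2: 32 + 133 = 165
container 3: 165 + 133 = 298
container 4: 298 + 133 = 431
container 5: 431 + 133 = 564
container 6: 564 + 133 = 697
container 7: 697 + 133 = 830
container 8: 830 + 133 = 963
container 9: 963 + 133 = 1096
container 10: 1096 + 133 = 1229
container 11: 1229 + 133 = 1362
container 12: 1362 + 133 = 1495
container 13: 1495 + 133 = 1628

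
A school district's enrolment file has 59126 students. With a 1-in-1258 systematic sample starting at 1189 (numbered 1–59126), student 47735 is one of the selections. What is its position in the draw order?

k = 1258
position = (47735 − 1189)/1258 + 1 = 46546/1258 + 1 = 37 + 1 = 38

38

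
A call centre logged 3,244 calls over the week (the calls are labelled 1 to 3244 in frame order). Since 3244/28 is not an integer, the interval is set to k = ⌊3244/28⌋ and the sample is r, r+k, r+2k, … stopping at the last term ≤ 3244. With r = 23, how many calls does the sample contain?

k = ⌊3244/28⌋ = 115
Achieved size = ⌊(3244 − 23)/115⌋ + 1 = ⌊3221/115⌋ + 1 = 28 + 1 = 29
(last selection: 23 + 28×115 = 3243 ≤ 3244; next would be 3358 > 3244)

29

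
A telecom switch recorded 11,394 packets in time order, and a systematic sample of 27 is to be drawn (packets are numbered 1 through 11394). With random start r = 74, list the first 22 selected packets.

k = N/n = 11394/27 = 422
packet 1: 74
packet 2: 74 + 422 = 496
packet 3: 496 + 422 = 918
packet 4: 918 + 422 = 1340
packet 5: 1340 + 422 = 1762
packet 6: 1762 + 422 = 2184
packet 7: 2184 + 422 = 2606
packet 8: 2606 + 422 = 3028
packet 9: 3028 + 422 = 3450
packet 10: 3450 + 422 = 3872
packet 11: 3872 + 422 = 4294
packet 12: 4294 + 422 = 4716
packet 13: 4716 + 422 = 5138
packet 14: 5138 + 422 = 5560
packet 15: 5560 + 422 = 5982
packet 16: 5982 + 422 = 6404
packet 17: 6404 + 422 = 6826
packet 18: 6826 + 422 = 7248
packet 19: 7248 + 422 = 7670
packet 20: 7670 + 422 = 8092
packet 21: 8092 + 422 = 8514
packet 22: 8514 + 422 = 8936

74, 496, 918, 1340, 1762, 2184, 2606, 3028, 3450, 3872, 4294, 4716, 5138, 5560, 5982, 6404, 6826, 7248, 7670, 8092, 8514, 8936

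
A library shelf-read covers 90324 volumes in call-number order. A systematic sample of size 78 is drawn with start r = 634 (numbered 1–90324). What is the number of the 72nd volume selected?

k = 90324/78 = 1158
72nd selection = r + (72−1)·k = 634 + 71×1158 = 634 + 82218 = 82852

82852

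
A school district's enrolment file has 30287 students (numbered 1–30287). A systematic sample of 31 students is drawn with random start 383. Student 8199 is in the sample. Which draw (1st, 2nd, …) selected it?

9

k = 30287/31 = 977
position = (8199 − 383)/977 + 1 = 7816/977 + 1 = 8 + 1 = 9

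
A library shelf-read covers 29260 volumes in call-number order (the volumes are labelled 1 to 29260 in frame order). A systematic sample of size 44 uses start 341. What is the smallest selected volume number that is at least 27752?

k = 29260/44 = 665
Steps past start: ⌈(27752 − 341)/665⌉ = ⌈27411/665⌉ = 42
Selected volume: 341 + 42×665 = 28271

28271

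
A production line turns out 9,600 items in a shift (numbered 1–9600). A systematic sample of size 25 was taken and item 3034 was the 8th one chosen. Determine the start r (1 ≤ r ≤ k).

k = 9600/25 = 384
r = 3034 − (8−1)×384 = 3034 − 2688 = 346

346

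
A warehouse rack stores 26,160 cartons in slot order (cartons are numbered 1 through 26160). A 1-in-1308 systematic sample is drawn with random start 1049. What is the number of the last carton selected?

k = 1308
20th selection = r + (20−1)·k = 1049 + 19×1308 = 1049 + 24852 = 25901

25901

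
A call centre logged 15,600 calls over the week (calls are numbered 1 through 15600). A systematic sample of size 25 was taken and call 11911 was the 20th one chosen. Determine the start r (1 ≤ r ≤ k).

k = 15600/25 = 624
r = 11911 − (20−1)×624 = 11911 − 11856 = 55

55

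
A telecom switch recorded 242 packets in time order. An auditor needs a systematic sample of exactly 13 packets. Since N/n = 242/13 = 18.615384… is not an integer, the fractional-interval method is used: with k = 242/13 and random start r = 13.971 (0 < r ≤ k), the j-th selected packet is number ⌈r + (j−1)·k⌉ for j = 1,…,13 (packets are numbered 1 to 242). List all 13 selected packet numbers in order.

14, 33, 52, 70, 89, 108, 126, 145, 163, 182, 201, 219, 238

j=1: r + 0k = 13.971 → ⌈·⌉ = 14
j=2: r + 1k = 32.586384… → ⌈·⌉ = 33
j=3: r + 2k = 51.201769… → ⌈·⌉ = 52
j=4: r + 3k = 69.817153… → ⌈·⌉ = 70
j=5: r + 4k = 88.432538… → ⌈·⌉ = 89
j=6: r + 5k = 107.047923… → ⌈·⌉ = 108
j=7: r + 6k = 125.663307… → ⌈·⌉ = 126
j=8: r + 7k = 144.278692… → ⌈·⌉ = 145
j=9: r + 8k = 162.894076… → ⌈·⌉ = 163
j=10: r + 9k = 181.509461… → ⌈·⌉ = 182
j=11: r + 10k = 200.124846… → ⌈·⌉ = 201
j=12: r + 11k = 218.740230… → ⌈·⌉ = 219
j=13: r + 12k = 237.355615… → ⌈·⌉ = 238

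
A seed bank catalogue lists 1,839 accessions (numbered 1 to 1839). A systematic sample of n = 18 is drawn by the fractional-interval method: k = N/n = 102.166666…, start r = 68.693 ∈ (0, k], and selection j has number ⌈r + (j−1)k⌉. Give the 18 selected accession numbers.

j=1: r + 0k = 68.693 → ⌈·⌉ = 69
j=2: r + 1k = 170.859666… → ⌈·⌉ = 171
j=3: r + 2k = 273.026333… → ⌈·⌉ = 274
j=4: r + 3k = 375.193 → ⌈·⌉ = 376
j=5: r + 4k = 477.359666… → ⌈·⌉ = 478
j=6: r + 5k = 579.526333… → ⌈·⌉ = 580
j=7: r + 6k = 681.693 → ⌈·⌉ = 682
j=8: r + 7k = 783.859666… → ⌈·⌉ = 784
j=9: r + 8k = 886.026333… → ⌈·⌉ = 887
j=10: r + 9k = 988.193 → ⌈·⌉ = 989
j=11: r + 10k = 1090.359666… → ⌈·⌉ = 1091
j=12: r + 11k = 1192.526333… → ⌈·⌉ = 1193
j=13: r + 12k = 1294.693 → ⌈·⌉ = 1295
j=14: r + 13k = 1396.859666… → ⌈·⌉ = 1397
j=15: r + 14k = 1499.026333… → ⌈·⌉ = 1500
j=16: r + 15k = 1601.193 → ⌈·⌉ = 1602
j=17: r + 16k = 1703.359666… → ⌈·⌉ = 1704
j=18: r + 17k = 1805.526333… → ⌈·⌉ = 1806

69, 171, 274, 376, 478, 580, 682, 784, 887, 989, 1091, 1193, 1295, 1397, 1500, 1602, 1704, 1806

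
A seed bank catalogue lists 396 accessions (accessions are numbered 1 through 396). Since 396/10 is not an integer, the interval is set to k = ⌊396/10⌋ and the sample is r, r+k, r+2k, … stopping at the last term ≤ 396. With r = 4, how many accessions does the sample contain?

k = ⌊396/10⌋ = 39
Achieved size = ⌊(396 − 4)/39⌋ + 1 = ⌊392/39⌋ + 1 = 10 + 1 = 11
(last selection: 4 + 10×39 = 394 ≤ 396; next would be 433 > 396)

11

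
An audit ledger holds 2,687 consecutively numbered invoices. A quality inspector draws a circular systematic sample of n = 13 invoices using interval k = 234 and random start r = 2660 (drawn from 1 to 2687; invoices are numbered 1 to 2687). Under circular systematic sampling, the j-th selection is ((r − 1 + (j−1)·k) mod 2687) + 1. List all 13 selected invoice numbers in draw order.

Selection 1: 2660
Selection 2: 2660 + 234 = 2894 → 2894 − 2687 = 207
Selection 3: 207 + 234 = 441
Selection 4: 441 + 234 = 675
Selection 5: 675 + 234 = 909
Selection 6: 909 + 234 = 1143
Selection 7: 1143 + 234 = 1377
Selection 8: 1377 + 234 = 1611
Selection 9: 1611 + 234 = 1845
Selection 10: 1845 + 234 = 2079
Selection 11: 2079 + 234 = 2313
Selection 12: 2313 + 234 = 2547
Selection 13: 2547 + 234 = 2781 → 2781 − 2687 = 94

2660, 207, 441, 675, 909, 1143, 1377, 1611, 1845, 2079, 2313, 2547, 94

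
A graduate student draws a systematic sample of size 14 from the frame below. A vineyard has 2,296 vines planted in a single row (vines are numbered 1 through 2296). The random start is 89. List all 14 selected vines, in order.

89, 253, 417, 581, 745, 909, 1073, 1237, 1401, 1565, 1729, 1893, 2057, 2221

k = N/n = 2296/14 = 164
vine 1: 89
vine 2: 89 + 164 = 253
vine 3: 253 + 164 = 417
vine 4: 417 + 164 = 581
vine 5: 581 + 164 = 745
vine 6: 745 + 164 = 909
vine 7: 909 + 164 = 1073
vine 8: 1073 + 164 = 1237
vine 9: 1237 + 164 = 1401
vine 10: 1401 + 164 = 1565
vine 11: 1565 + 164 = 1729
vine 12: 1729 + 164 = 1893
vine 13: 1893 + 164 = 2057
vine 14: 2057 + 164 = 2221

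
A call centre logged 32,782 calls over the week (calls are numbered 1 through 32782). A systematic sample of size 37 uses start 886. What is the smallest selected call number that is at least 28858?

29238

k = 32782/37 = 886
Steps past start: ⌈(28858 − 886)/886⌉ = ⌈27972/886⌉ = 32
Selected call: 886 + 32×886 = 29238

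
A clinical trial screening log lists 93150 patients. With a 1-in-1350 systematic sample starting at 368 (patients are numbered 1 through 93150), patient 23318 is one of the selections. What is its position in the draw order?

k = 1350
position = (23318 − 368)/1350 + 1 = 22950/1350 + 1 = 17 + 1 = 18

18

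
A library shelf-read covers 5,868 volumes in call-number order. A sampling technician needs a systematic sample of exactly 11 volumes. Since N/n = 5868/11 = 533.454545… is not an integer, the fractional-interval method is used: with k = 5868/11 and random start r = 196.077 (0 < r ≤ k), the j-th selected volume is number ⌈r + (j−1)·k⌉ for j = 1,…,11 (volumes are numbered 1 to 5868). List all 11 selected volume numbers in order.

197, 730, 1263, 1797, 2330, 2864, 3397, 3931, 4464, 4998, 5531

j=1: r + 0k = 196.077 → ⌈·⌉ = 197
j=2: r + 1k = 729.531545… → ⌈·⌉ = 730
j=3: r + 2k = 1262.986090… → ⌈·⌉ = 1263
j=4: r + 3k = 1796.440636… → ⌈·⌉ = 1797
j=5: r + 4k = 2329.895181… → ⌈·⌉ = 2330
j=6: r + 5k = 2863.349727… → ⌈·⌉ = 2864
j=7: r + 6k = 3396.804272… → ⌈·⌉ = 3397
j=8: r + 7k = 3930.258818… → ⌈·⌉ = 3931
j=9: r + 8k = 4463.713363… → ⌈·⌉ = 4464
j=10: r + 9k = 4997.167909… → ⌈·⌉ = 4998
j=11: r + 10k = 5530.622454… → ⌈·⌉ = 5531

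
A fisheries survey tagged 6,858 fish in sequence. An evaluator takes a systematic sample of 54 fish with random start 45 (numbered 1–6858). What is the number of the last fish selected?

6776

k = 6858/54 = 127
54th selection = r + (54−1)·k = 45 + 53×127 = 45 + 6731 = 6776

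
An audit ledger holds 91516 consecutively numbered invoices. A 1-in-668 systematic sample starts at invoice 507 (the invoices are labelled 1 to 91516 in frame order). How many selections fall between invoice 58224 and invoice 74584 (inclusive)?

24

k = 668
First selection ≥ 58224: 507 + ⌈(58224−507)/668⌉·668 = 507 + 87×668 = 58623
Last selection ≤ 74584: 507 + ⌊(74584−507)/668⌋·668 = 507 + 110×668 = 73987
Count = 110 − 87 + 1 = 24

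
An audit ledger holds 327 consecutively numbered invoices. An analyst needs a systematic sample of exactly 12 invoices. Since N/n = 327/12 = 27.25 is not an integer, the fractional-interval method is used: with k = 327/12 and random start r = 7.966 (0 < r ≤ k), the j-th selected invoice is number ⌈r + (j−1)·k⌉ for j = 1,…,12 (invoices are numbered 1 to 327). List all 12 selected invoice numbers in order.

8, 36, 63, 90, 117, 145, 172, 199, 226, 254, 281, 308

j=1: r + 0k = 7.966 → ⌈·⌉ = 8
j=2: r + 1k = 35.216 → ⌈·⌉ = 36
j=3: r + 2k = 62.466 → ⌈·⌉ = 63
j=4: r + 3k = 89.716 → ⌈·⌉ = 90
j=5: r + 4k = 116.966 → ⌈·⌉ = 117
j=6: r + 5k = 144.216 → ⌈·⌉ = 145
j=7: r + 6k = 171.466 → ⌈·⌉ = 172
j=8: r + 7k = 198.716 → ⌈·⌉ = 199
j=9: r + 8k = 225.966 → ⌈·⌉ = 226
j=10: r + 9k = 253.216 → ⌈·⌉ = 254
j=11: r + 10k = 280.466 → ⌈·⌉ = 281
j=12: r + 11k = 307.716 → ⌈·⌉ = 308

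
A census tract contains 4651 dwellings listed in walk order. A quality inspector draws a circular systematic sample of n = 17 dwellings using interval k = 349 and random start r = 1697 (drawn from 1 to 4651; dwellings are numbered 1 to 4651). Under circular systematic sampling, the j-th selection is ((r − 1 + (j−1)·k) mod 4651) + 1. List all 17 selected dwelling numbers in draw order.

Selection 1: 1697
Selection 2: 1697 + 349 = 2046
Selection 3: 2046 + 349 = 2395
Selection 4: 2395 + 349 = 2744
Selection 5: 2744 + 349 = 3093
Selection 6: 3093 + 349 = 3442
Selection 7: 3442 + 349 = 3791
Selection 8: 3791 + 349 = 4140
Selection 9: 4140 + 349 = 4489
Selection 10: 4489 + 349 = 4838 → 4838 − 4651 = 187
Selection 11: 187 + 349 = 536
Selection 12: 536 + 349 = 885
Selection 13: 885 + 349 = 1234
Selection 14: 1234 + 349 = 1583
Selection 15: 1583 + 349 = 1932
Selection 16: 1932 + 349 = 2281
Selection 17: 2281 + 349 = 2630

1697, 2046, 2395, 2744, 3093, 3442, 3791, 4140, 4489, 187, 536, 885, 1234, 1583, 1932, 2281, 2630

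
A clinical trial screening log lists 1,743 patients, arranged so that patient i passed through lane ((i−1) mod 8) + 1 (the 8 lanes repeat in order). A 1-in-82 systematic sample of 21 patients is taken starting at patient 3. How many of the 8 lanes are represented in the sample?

Consecutive selections differ by k = 82, so their lane numbers differ by 82 mod 8 = 2.
gcd(82, 8) = 2, so the sample visits 8/2 = 4 distinct residues mod 8.
Start 3 is lane 3; the lanes hit are 1, 3, 5, 7.

4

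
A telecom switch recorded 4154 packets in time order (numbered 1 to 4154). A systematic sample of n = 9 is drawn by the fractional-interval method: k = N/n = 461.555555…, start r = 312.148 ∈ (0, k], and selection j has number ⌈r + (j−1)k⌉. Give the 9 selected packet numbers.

313, 774, 1236, 1697, 2159, 2620, 3082, 3544, 4005

j=1: r + 0k = 312.148 → ⌈·⌉ = 313
j=2: r + 1k = 773.703555… → ⌈·⌉ = 774
j=3: r + 2k = 1235.259111… → ⌈·⌉ = 1236
j=4: r + 3k = 1696.814666… → ⌈·⌉ = 1697
j=5: r + 4k = 2158.370222… → ⌈·⌉ = 2159
j=6: r + 5k = 2619.925777… → ⌈·⌉ = 2620
j=7: r + 6k = 3081.481333… → ⌈·⌉ = 3082
j=8: r + 7k = 3543.036888… → ⌈·⌉ = 3544
j=9: r + 8k = 4004.592444… → ⌈·⌉ = 4005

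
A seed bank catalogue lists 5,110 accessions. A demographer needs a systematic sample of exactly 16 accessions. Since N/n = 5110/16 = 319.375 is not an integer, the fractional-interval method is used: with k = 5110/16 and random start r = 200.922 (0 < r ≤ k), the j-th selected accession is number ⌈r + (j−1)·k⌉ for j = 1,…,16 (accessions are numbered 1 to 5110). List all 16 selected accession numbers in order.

201, 521, 840, 1160, 1479, 1798, 2118, 2437, 2756, 3076, 3395, 3715, 4034, 4353, 4673, 4992

j=1: r + 0k = 200.922 → ⌈·⌉ = 201
j=2: r + 1k = 520.297 → ⌈·⌉ = 521
j=3: r + 2k = 839.672 → ⌈·⌉ = 840
j=4: r + 3k = 1159.047 → ⌈·⌉ = 1160
j=5: r + 4k = 1478.422 → ⌈·⌉ = 1479
j=6: r + 5k = 1797.797 → ⌈·⌉ = 1798
j=7: r + 6k = 2117.172 → ⌈·⌉ = 2118
j=8: r + 7k = 2436.547 → ⌈·⌉ = 2437
j=9: r + 8k = 2755.922 → ⌈·⌉ = 2756
j=10: r + 9k = 3075.297 → ⌈·⌉ = 3076
j=11: r + 10k = 3394.672 → ⌈·⌉ = 3395
j=12: r + 11k = 3714.047 → ⌈·⌉ = 3715
j=13: r + 12k = 4033.422 → ⌈·⌉ = 4034
j=14: r + 13k = 4352.797 → ⌈·⌉ = 4353
j=15: r + 14k = 4672.172 → ⌈·⌉ = 4673
j=16: r + 15k = 4991.547 → ⌈·⌉ = 4992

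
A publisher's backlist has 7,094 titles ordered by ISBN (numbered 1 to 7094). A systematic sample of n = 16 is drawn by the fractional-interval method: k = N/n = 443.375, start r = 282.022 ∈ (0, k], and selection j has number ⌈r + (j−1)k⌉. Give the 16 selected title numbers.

283, 726, 1169, 1613, 2056, 2499, 2943, 3386, 3830, 4273, 4716, 5160, 5603, 6046, 6490, 6933

j=1: r + 0k = 282.022 → ⌈·⌉ = 283
j=2: r + 1k = 725.397 → ⌈·⌉ = 726
j=3: r + 2k = 1168.772 → ⌈·⌉ = 1169
j=4: r + 3k = 1612.147 → ⌈·⌉ = 1613
j=5: r + 4k = 2055.522 → ⌈·⌉ = 2056
j=6: r + 5k = 2498.897 → ⌈·⌉ = 2499
j=7: r + 6k = 2942.272 → ⌈·⌉ = 2943
j=8: r + 7k = 3385.647 → ⌈·⌉ = 3386
j=9: r + 8k = 3829.022 → ⌈·⌉ = 3830
j=10: r + 9k = 4272.397 → ⌈·⌉ = 4273
j=11: r + 10k = 4715.772 → ⌈·⌉ = 4716
j=12: r + 11k = 5159.147 → ⌈·⌉ = 5160
j=13: r + 12k = 5602.522 → ⌈·⌉ = 5603
j=14: r + 13k = 6045.897 → ⌈·⌉ = 6046
j=15: r + 14k = 6489.272 → ⌈·⌉ = 6490
j=16: r + 15k = 6932.647 → ⌈·⌉ = 6933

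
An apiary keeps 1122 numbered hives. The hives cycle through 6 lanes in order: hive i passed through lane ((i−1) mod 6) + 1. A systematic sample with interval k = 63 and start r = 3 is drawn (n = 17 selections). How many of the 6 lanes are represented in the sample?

Consecutive selections differ by k = 63, so their lane numbers differ by 63 mod 6 = 3.
gcd(63, 6) = 3, so the sample visits 6/3 = 2 distinct residues mod 6.
Start 3 is lane 3; the lanes hit are 3, 6.

2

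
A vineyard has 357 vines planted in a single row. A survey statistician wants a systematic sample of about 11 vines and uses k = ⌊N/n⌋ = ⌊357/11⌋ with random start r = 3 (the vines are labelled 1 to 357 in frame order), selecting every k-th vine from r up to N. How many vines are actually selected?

k = ⌊357/11⌋ = 32
Achieved size = ⌊(357 − 3)/32⌋ + 1 = ⌊354/32⌋ + 1 = 11 + 1 = 12
(last selection: 3 + 11×32 = 355 ≤ 357; next would be 387 > 357)

12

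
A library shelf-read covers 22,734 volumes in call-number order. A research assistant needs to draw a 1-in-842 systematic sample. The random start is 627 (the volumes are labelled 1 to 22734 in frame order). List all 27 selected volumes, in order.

volume 1: 627
volume 2: 627 + 842 = 1469
volume 3: 1469 + 842 = 2311
volume 4: 2311 + 842 = 3153
volume 5: 3153 + 842 = 3995
volume 6: 3995 + 842 = 4837
volume 7: 4837 + 842 = 5679
volume 8: 5679 + 842 = 6521
volume 9: 6521 + 842 = 7363
volume 10: 7363 + 842 = 8205
volume 11: 8205 + 842 = 9047
volume 12: 9047 + 842 = 9889
volume 13: 9889 + 842 = 10731
volume 14: 10731 + 842 = 11573
volume 15: 11573 + 842 = 12415
volume 16: 12415 + 842 = 13257
volume 17: 13257 + 842 = 14099
volume 18: 14099 + 842 = 14941
volume 19: 14941 + 842 = 15783
volume 20: 15783 + 842 = 16625
volume 21: 16625 + 842 = 17467
volume 22: 17467 + 842 = 18309
volume 23: 18309 + 842 = 19151
volume 24: 19151 + 842 = 19993
volume 25: 19993 + 842 = 20835
volume 26: 20835 + 842 = 21677
volume 27: 21677 + 842 = 22519

627, 1469, 2311, 3153, 3995, 4837, 5679, 6521, 7363, 8205, 9047, 9889, 10731, 11573, 12415, 13257, 14099, 14941, 15783, 16625, 17467, 18309, 19151, 19993, 20835, 21677, 22519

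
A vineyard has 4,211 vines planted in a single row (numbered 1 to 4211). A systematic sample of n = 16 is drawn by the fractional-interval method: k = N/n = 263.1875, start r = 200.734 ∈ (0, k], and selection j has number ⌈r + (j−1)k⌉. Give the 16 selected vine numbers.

201, 464, 728, 991, 1254, 1517, 1780, 2044, 2307, 2570, 2833, 3096, 3359, 3623, 3886, 4149

j=1: r + 0k = 200.734 → ⌈·⌉ = 201
j=2: r + 1k = 463.9215 → ⌈·⌉ = 464
j=3: r + 2k = 727.109 → ⌈·⌉ = 728
j=4: r + 3k = 990.2965 → ⌈·⌉ = 991
j=5: r + 4k = 1253.484 → ⌈·⌉ = 1254
j=6: r + 5k = 1516.6715 → ⌈·⌉ = 1517
j=7: r + 6k = 1779.859 → ⌈·⌉ = 1780
j=8: r + 7k = 2043.0465 → ⌈·⌉ = 2044
j=9: r + 8k = 2306.234 → ⌈·⌉ = 2307
j=10: r + 9k = 2569.4215 → ⌈·⌉ = 2570
j=11: r + 10k = 2832.609 → ⌈·⌉ = 2833
j=12: r + 11k = 3095.7965 → ⌈·⌉ = 3096
j=13: r + 12k = 3358.984 → ⌈·⌉ = 3359
j=14: r + 13k = 3622.1715 → ⌈·⌉ = 3623
j=15: r + 14k = 3885.359 → ⌈·⌉ = 3886
j=16: r + 15k = 4148.5465 → ⌈·⌉ = 4149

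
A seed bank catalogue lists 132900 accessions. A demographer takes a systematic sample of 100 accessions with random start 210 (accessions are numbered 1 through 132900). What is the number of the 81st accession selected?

106530

k = 132900/100 = 1329
81st selection = r + (81−1)·k = 210 + 80×1329 = 210 + 106320 = 106530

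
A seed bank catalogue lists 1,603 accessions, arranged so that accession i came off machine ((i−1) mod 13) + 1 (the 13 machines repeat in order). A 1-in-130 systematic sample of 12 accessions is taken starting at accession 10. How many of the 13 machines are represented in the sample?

Consecutive selections differ by k = 130, so their machine numbers differ by 130 mod 13 = 0.
gcd(130, 13) = 13, so the sample visits 13/13 = 1 distinct residues mod 13.
Start 10 is machine 10; the machines hit are 10.

1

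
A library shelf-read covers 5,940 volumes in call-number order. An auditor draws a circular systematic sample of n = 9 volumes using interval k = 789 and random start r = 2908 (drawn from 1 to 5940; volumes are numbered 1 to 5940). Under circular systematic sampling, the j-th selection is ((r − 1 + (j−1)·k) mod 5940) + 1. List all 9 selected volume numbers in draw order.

Selection 1: 2908
Selection 2: 2908 + 789 = 3697
Selection 3: 3697 + 789 = 4486
Selection 4: 4486 + 789 = 5275
Selection 5: 5275 + 789 = 6064 → 6064 − 5940 = 124
Selection 6: 124 + 789 = 913
Selection 7: 913 + 789 = 1702
Selection 8: 1702 + 789 = 2491
Selection 9: 2491 + 789 = 3280

2908, 3697, 4486, 5275, 124, 913, 1702, 2491, 3280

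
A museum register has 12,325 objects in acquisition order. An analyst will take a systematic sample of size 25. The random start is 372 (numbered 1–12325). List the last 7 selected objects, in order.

k = N/n = 12325/25 = 493
19th selection = 372 + 18×493 = 9246
20th: 9246 + 493 = 9739
21st: 9739 + 493 = 10232
22nd: 10232 + 493 = 10725
23rd: 10725 + 493 = 11218
24th: 11218 + 493 = 11711
25th: 11711 + 493 = 12204

9246, 9739, 10232, 10725, 11218, 11711, 12204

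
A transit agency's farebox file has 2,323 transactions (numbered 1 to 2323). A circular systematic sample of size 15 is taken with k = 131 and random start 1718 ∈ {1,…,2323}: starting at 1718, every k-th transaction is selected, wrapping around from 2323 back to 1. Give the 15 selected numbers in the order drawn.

Selection 1: 1718
Selection 2: 1718 + 131 = 1849
Selection 3: 1849 + 131 = 1980
Selection 4: 1980 + 131 = 2111
Selection 5: 2111 + 131 = 2242
Selection 6: 2242 + 131 = 2373 → 2373 − 2323 = 50
Selection 7: 50 + 131 = 181
Selection 8: 181 + 131 = 312
Selection 9: 312 + 131 = 443
Selection 10: 443 + 131 = 574
Selection 11: 574 + 131 = 705
Selection 12: 705 + 131 = 836
Selection 13: 836 + 131 = 967
Selection 14: 967 + 131 = 1098
Selection 15: 1098 + 131 = 1229

1718, 1849, 1980, 2111, 2242, 50, 181, 312, 443, 574, 705, 836, 967, 1098, 1229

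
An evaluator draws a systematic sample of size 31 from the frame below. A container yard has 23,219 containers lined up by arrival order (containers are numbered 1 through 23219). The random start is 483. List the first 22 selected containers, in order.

k = N/n = 23219/31 = 749
container 1: 483
container 2: 483 + 749 = 1232
container 3: 1232 + 749 = 1981
container 4: 1981 + 749 = 2730
container 5: 2730 + 749 = 3479
container 6: 3479 + 749 = 4228
container 7: 4228 + 749 = 4977
container 8: 4977 + 749 = 5726
container 9: 5726 + 749 = 6475
container 10: 6475 + 749 = 7224
container 11: 7224 + 749 = 7973
container 12: 7973 + 749 = 8722
container 13: 8722 + 749 = 9471
container 14: 9471 + 749 = 10220
container 15: 10220 + 749 = 10969
container 16: 10969 + 749 = 11718
container 17: 11718 + 749 = 12467
container 18: 12467 + 749 = 13216
container 19: 13216 + 749 = 13965
container 20: 13965 + 749 = 14714
container 21: 14714 + 749 = 15463
container 22: 15463 + 749 = 16212

483, 1232, 1981, 2730, 3479, 4228, 4977, 5726, 6475, 7224, 7973, 8722, 9471, 10220, 10969, 11718, 12467, 13216, 13965, 14714, 15463, 16212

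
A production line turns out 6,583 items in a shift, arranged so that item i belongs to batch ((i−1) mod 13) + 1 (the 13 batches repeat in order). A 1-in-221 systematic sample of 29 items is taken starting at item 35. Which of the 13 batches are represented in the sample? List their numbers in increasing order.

Consecutive selections differ by k = 221, so their batch numbers differ by 221 mod 13 = 0.
gcd(221, 13) = 13, so the sample visits 13/13 = 1 distinct residues mod 13.
Start 35 is batch 9; the batches hit are 9.

9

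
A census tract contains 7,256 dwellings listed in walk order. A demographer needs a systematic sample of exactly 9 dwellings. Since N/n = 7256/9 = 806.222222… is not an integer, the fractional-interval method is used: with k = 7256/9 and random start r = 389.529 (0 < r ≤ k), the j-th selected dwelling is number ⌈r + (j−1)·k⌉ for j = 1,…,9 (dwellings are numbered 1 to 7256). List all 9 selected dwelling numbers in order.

j=1: r + 0k = 389.529 → ⌈·⌉ = 390
j=2: r + 1k = 1195.751222… → ⌈·⌉ = 1196
j=3: r + 2k = 2001.973444… → ⌈·⌉ = 2002
j=4: r + 3k = 2808.195666… → ⌈·⌉ = 2809
j=5: r + 4k = 3614.417888… → ⌈·⌉ = 3615
j=6: r + 5k = 4420.640111… → ⌈·⌉ = 4421
j=7: r + 6k = 5226.862333… → ⌈·⌉ = 5227
j=8: r + 7k = 6033.084555… → ⌈·⌉ = 6034
j=9: r + 8k = 6839.306777… → ⌈·⌉ = 6840

390, 1196, 2002, 2809, 3615, 4421, 5227, 6034, 6840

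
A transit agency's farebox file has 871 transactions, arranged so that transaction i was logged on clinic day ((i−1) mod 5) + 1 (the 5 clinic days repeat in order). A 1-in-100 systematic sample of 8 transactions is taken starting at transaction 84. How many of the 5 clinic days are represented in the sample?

1

Consecutive selections differ by k = 100, so their clinic day numbers differ by 100 mod 5 = 0.
gcd(100, 5) = 5, so the sample visits 5/5 = 1 distinct residues mod 5.
Start 84 is clinic day 4; the clinic days hit are 4.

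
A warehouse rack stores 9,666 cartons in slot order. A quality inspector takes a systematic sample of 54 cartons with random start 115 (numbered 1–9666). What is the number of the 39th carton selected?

k = 9666/54 = 179
39th selection = r + (39−1)·k = 115 + 38×179 = 115 + 6802 = 6917

6917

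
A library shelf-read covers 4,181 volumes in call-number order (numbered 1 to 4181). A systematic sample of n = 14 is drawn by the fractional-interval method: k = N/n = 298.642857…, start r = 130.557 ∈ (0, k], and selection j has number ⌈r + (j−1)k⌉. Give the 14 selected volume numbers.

j=1: r + 0k = 130.557 → ⌈·⌉ = 131
j=2: r + 1k = 429.199857… → ⌈·⌉ = 430
j=3: r + 2k = 727.842714… → ⌈·⌉ = 728
j=4: r + 3k = 1026.485571… → ⌈·⌉ = 1027
j=5: r + 4k = 1325.128428… → ⌈·⌉ = 1326
j=6: r + 5k = 1623.771285… → ⌈·⌉ = 1624
j=7: r + 6k = 1922.414142… → ⌈·⌉ = 1923
j=8: r + 7k = 2221.057 → ⌈·⌉ = 2222
j=9: r + 8k = 2519.699857… → ⌈·⌉ = 2520
j=10: r + 9k = 2818.342714… → ⌈·⌉ = 2819
j=11: r + 10k = 3116.985571… → ⌈·⌉ = 3117
j=12: r + 11k = 3415.628428… → ⌈·⌉ = 3416
j=13: r + 12k = 3714.271285… → ⌈·⌉ = 3715
j=14: r + 13k = 4012.914142… → ⌈·⌉ = 4013

131, 430, 728, 1027, 1326, 1624, 1923, 2222, 2520, 2819, 3117, 3416, 3715, 4013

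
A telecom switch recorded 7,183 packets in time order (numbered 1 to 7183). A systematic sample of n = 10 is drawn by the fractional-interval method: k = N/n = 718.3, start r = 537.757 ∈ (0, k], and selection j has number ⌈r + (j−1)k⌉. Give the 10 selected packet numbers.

538, 1257, 1975, 2693, 3411, 4130, 4848, 5566, 6285, 7003

j=1: r + 0k = 537.757 → ⌈·⌉ = 538
j=2: r + 1k = 1256.057 → ⌈·⌉ = 1257
j=3: r + 2k = 1974.357 → ⌈·⌉ = 1975
j=4: r + 3k = 2692.657 → ⌈·⌉ = 2693
j=5: r + 4k = 3410.957 → ⌈·⌉ = 3411
j=6: r + 5k = 4129.257 → ⌈·⌉ = 4130
j=7: r + 6k = 4847.557 → ⌈·⌉ = 4848
j=8: r + 7k = 5565.857 → ⌈·⌉ = 5566
j=9: r + 8k = 6284.157 → ⌈·⌉ = 6285
j=10: r + 9k = 7002.457 → ⌈·⌉ = 7003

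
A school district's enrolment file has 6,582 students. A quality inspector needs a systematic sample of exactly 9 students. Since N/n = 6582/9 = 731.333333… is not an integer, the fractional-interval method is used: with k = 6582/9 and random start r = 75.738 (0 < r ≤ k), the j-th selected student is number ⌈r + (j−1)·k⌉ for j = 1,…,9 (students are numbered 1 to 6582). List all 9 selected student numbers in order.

j=1: r + 0k = 75.738 → ⌈·⌉ = 76
j=2: r + 1k = 807.071333… → ⌈·⌉ = 808
j=3: r + 2k = 1538.404666… → ⌈·⌉ = 1539
j=4: r + 3k = 2269.738 → ⌈·⌉ = 2270
j=5: r + 4k = 3001.071333… → ⌈·⌉ = 3002
j=6: r + 5k = 3732.404666… → ⌈·⌉ = 3733
j=7: r + 6k = 4463.738 → ⌈·⌉ = 4464
j=8: r + 7k = 5195.071333… → ⌈·⌉ = 5196
j=9: r + 8k = 5926.404666… → ⌈·⌉ = 5927

76, 808, 1539, 2270, 3002, 3733, 4464, 5196, 5927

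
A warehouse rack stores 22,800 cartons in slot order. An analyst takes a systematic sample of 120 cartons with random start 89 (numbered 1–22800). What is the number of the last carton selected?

22699

k = 22800/120 = 190
120th selection = r + (120−1)·k = 89 + 119×190 = 89 + 22610 = 22699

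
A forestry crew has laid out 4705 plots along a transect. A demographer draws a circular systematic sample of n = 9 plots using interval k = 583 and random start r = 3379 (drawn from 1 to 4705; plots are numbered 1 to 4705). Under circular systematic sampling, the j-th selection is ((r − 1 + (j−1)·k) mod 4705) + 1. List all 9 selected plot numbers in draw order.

3379, 3962, 4545, 423, 1006, 1589, 2172, 2755, 3338

Selection 1: 3379
Selection 2: 3379 + 583 = 3962
Selection 3: 3962 + 583 = 4545
Selection 4: 4545 + 583 = 5128 → 5128 − 4705 = 423
Selection 5: 423 + 583 = 1006
Selection 6: 1006 + 583 = 1589
Selection 7: 1589 + 583 = 2172
Selection 8: 2172 + 583 = 2755
Selection 9: 2755 + 583 = 3338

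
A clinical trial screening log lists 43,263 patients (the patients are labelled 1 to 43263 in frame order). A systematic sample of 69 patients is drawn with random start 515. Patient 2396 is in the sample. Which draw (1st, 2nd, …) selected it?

4

k = 43263/69 = 627
position = (2396 − 515)/627 + 1 = 1881/627 + 1 = 3 + 1 = 4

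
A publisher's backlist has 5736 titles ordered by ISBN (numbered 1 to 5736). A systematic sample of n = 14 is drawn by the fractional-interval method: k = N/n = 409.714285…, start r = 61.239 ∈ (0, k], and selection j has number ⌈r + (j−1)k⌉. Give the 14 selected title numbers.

62, 471, 881, 1291, 1701, 2110, 2520, 2930, 3339, 3749, 4159, 4569, 4978, 5388

j=1: r + 0k = 61.239 → ⌈·⌉ = 62
j=2: r + 1k = 470.953285… → ⌈·⌉ = 471
j=3: r + 2k = 880.667571… → ⌈·⌉ = 881
j=4: r + 3k = 1290.381857… → ⌈·⌉ = 1291
j=5: r + 4k = 1700.096142… → ⌈·⌉ = 1701
j=6: r + 5k = 2109.810428… → ⌈·⌉ = 2110
j=7: r + 6k = 2519.524714… → ⌈·⌉ = 2520
j=8: r + 7k = 2929.239 → ⌈·⌉ = 2930
j=9: r + 8k = 3338.953285… → ⌈·⌉ = 3339
j=10: r + 9k = 3748.667571… → ⌈·⌉ = 3749
j=11: r + 10k = 4158.381857… → ⌈·⌉ = 4159
j=12: r + 11k = 4568.096142… → ⌈·⌉ = 4569
j=13: r + 12k = 4977.810428… → ⌈·⌉ = 4978
j=14: r + 13k = 5387.524714… → ⌈·⌉ = 5388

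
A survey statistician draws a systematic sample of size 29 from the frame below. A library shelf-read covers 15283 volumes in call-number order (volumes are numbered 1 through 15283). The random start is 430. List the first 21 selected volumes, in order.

k = N/n = 15283/29 = 527
volume 1: 430
volume 2: 430 + 527 = 957
volume 3: 957 + 527 = 1484
volume 4: 1484 + 527 = 2011
volume 5: 2011 + 527 = 2538
volume 6: 2538 + 527 = 3065
volume 7: 3065 + 527 = 3592
volume 8: 3592 + 527 = 4119
volume 9: 4119 + 527 = 4646
volume 10: 4646 + 527 = 5173
volume 11: 5173 + 527 = 5700
volume 12: 5700 + 527 = 6227
volume 13: 6227 + 527 = 6754
volume 14: 6754 + 527 = 7281
volume 15: 7281 + 527 = 7808
volume 16: 7808 + 527 = 8335
volume 17: 8335 + 527 = 8862
volume 18: 8862 + 527 = 9389
volume 19: 9389 + 527 = 9916
volume 20: 9916 + 527 = 10443
volume 21: 10443 + 527 = 10970

430, 957, 1484, 2011, 2538, 3065, 3592, 4119, 4646, 5173, 5700, 6227, 6754, 7281, 7808, 8335, 8862, 9389, 9916, 10443, 10970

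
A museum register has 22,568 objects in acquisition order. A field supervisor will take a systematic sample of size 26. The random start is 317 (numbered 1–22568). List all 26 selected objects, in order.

k = N/n = 22568/26 = 868
object 1: 317
object 2: 317 + 868 = 1185
object 3: 1185 + 868 = 2053
object 4: 2053 + 868 = 2921
object 5: 2921 + 868 = 3789
object 6: 3789 + 868 = 4657
object 7: 4657 + 868 = 5525
object 8: 5525 + 868 = 6393
object 9: 6393 + 868 = 7261
object 10: 7261 + 868 = 8129
object 11: 8129 + 868 = 8997
object 12: 8997 + 868 = 9865
object 13: 9865 + 868 = 10733
object 14: 10733 + 868 = 11601
object 15: 11601 + 868 = 12469
object 16: 12469 + 868 = 13337
object 17: 13337 + 868 = 14205
object 18: 14205 + 868 = 15073
object 19: 15073 + 868 = 15941
object 20: 15941 + 868 = 16809
object 21: 16809 + 868 = 17677
object 22: 17677 + 868 = 18545
object 23: 18545 + 868 = 19413
object 24: 19413 + 868 = 20281
object 25: 20281 + 868 = 21149
object 26: 21149 + 868 = 22017

317, 1185, 2053, 2921, 3789, 4657, 5525, 6393, 7261, 8129, 8997, 9865, 10733, 11601, 12469, 13337, 14205, 15073, 15941, 16809, 17677, 18545, 19413, 20281, 21149, 22017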